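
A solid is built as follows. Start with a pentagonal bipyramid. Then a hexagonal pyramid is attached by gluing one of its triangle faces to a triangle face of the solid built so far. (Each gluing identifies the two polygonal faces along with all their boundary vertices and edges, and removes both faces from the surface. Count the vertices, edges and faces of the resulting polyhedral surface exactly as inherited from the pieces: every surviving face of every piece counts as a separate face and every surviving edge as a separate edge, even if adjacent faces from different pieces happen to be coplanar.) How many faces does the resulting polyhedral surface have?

A pentagonal bipyramid: V=7, E=15, F=10.
Attach a hexagonal pyramid (V=7, E=12, F=7) along a 3-gon: merge 3 vertices and 3 edges, delete both glued faces → V=11, E=24, F=15.
Check: V − E + F = 11 − 24 + 15 = 2.

15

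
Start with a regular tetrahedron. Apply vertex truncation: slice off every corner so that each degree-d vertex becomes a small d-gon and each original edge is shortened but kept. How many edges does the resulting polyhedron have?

18

The base solid has V = 4, E = 6, F = 4.
Truncation replaces each original edge-end by a new vertex, so V′ = 2E = 12.
Each original edge survives, and each old vertex of degree d contributes d new edges; summing degrees gives Σd = 2E, so E′ = E + 2E = 3E = 18.
Each original face survives and each original vertex becomes one new face: F′ = F + V = 8.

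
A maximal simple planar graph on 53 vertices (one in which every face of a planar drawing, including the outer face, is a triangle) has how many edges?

In a plane triangulation 3F = 2E and V − E + F = 2, so E = 3V − 6 = 3·53 − 6 = 153.

153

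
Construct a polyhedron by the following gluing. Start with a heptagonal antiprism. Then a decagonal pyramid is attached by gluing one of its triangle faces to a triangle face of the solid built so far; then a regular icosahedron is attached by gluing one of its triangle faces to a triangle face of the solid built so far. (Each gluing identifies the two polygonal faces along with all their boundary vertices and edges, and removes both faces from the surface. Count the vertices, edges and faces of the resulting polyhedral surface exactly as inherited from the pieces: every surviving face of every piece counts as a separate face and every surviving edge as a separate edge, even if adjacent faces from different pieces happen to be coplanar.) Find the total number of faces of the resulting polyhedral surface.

A heptagonal antiprism: V=14, E=28, F=16.
Attach a decagonal pyramid (V=11, E=20, F=11) along a 3-gon: merge 3 vertices and 3 edges, delete both glued faces → V=22, E=45, F=25.
Attach a regular icosahedron (V=12, E=30, F=20) along a 3-gon: merge 3 vertices and 3 edges, delete both glued faces → V=31, E=72, F=43.
Check: V − E + F = 31 − 72 + 43 = 2.

43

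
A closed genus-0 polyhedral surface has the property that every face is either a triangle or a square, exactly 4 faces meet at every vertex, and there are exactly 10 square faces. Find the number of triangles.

Let x be the number of triangles; then F = 10 + x.
Edge–face incidences: 2E = 4·10 + 3·x = 40 + 3x.
Every vertex has degree 4, so 4V = 2E.
Euler: V − E + F = 2 ⇒ (2E)/4 − E + (10 + x) = 2.
Multiply by 8: 2·(2E) − 4·(2E) + 8·(10 + x) = 16, i.e. 80 + 8x − 2·(40 + 3x) = 16.
Collecting terms: 2x = 16, so x = 8.
Then 2E = 40 + 3·8 = 64, so E = 32, V = 2E/4 = 16, F = 10 + 8 = 18.

8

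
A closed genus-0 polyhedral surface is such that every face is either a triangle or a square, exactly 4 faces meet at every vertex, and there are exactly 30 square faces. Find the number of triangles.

Let x be the number of triangles; then F = 30 + x.
Edge–face incidences: 2E = 4·30 + 3·x = 120 + 3x.
Every vertex has degree 4, so 4V = 2E.
Euler: V − E + F = 2 ⇒ (2E)/4 − E + (30 + x) = 2.
Multiply by 8: 2·(2E) − 4·(2E) + 8·(30 + x) = 16, i.e. 240 + 8x − 2·(120 + 3x) = 16.
Collecting terms: 2x = 16, so x = 8.
Then 2E = 120 + 3·8 = 144, so E = 72, V = 2E/4 = 36, F = 30 + 8 = 38.

8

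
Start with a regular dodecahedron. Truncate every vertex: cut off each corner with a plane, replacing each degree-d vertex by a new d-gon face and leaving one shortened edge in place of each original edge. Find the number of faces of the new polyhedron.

The base solid has V = 20, E = 30, F = 12.
Truncation replaces each original edge-end by a new vertex, so V′ = 2E = 60.
Each original edge survives, and each old vertex of degree d contributes d new edges; summing degrees gives Σd = 2E, so E′ = E + 2E = 3E = 90.
Each original face survives and each original vertex becomes one new face: F′ = F + V = 32.

32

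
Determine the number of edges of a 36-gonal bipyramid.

A bipyramid over an n-gon has 2n triangular faces and n + 2 vertices: V = 36 + 2 = 38, E = 3·36 = 108, F = 2·36 = 72.

108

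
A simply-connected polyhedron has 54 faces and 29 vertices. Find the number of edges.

Here V − E + F = 2.
E = V + F − (2) = 29 + 54 − (2) = 81.

81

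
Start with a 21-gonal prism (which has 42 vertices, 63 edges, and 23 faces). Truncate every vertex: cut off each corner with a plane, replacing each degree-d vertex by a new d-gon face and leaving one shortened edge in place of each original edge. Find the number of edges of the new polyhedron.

189

Truncation replaces each original edge-end by a new vertex, so V′ = 2E = 126.
Each original edge survives, and each old vertex of degree d contributes d new edges; summing degrees gives Σd = 2E, so E′ = E + 2E = 3E = 189.
Each original face survives and each original vertex becomes one new face: F′ = F + V = 65.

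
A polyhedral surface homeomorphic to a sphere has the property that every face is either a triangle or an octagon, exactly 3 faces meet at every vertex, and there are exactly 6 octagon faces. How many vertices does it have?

24

Let x be the number of triangles; then F = 6 + x.
Edge–face incidences: 2E = 8·6 + 3·x = 48 + 3x.
Every vertex has degree 3, so 3V = 2E.
Euler: V − E + F = 2 ⇒ (2E)/3 − E + (6 + x) = 2.
Multiply by 6: 2·(2E) − 3·(2E) + 6·(6 + x) = 12, i.e. 36 + 6x − (48 + 3x) = 12.
Collecting terms: 3x − 12 = 12, so 3x = 24, so x = 8.
Then 2E = 48 + 3·8 = 72, so E = 36, V = 2E/3 = 24, F = 6 + 8 = 14.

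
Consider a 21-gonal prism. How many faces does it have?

A prism on an n-gon has two n-gon bases and n rectangular sides: V = 2·21 = 42, E = 3·21 = 63, F = 21 + 2 = 23.
Check: V − E + F = 42 − 63 + 23 = 2.

23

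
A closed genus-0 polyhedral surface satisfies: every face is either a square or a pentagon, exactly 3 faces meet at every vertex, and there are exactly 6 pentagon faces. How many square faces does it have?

3

Let x be the number of squares; then F = 6 + x.
Edge–face incidences: 2E = 5·6 + 4·x = 30 + 4x.
Every vertex has degree 3, so 3V = 2E.
Euler: V − E + F = 2 ⇒ (2E)/3 − E + (6 + x) = 2.
Multiply by 6: 2·(2E) − 3·(2E) + 6·(6 + x) = 12, i.e. 36 + 6x − (30 + 4x) = 12.
Collecting terms: 2x + 6 = 12, so 2x = 6, so x = 3.
Then 2E = 30 + 4·3 = 42, so E = 21, V = 2E/3 = 14, F = 6 + 3 = 9.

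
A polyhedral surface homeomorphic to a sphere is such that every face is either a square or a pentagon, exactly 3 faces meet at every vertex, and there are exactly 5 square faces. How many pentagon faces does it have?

2

Let x be the number of pentagons; then F = 5 + x.
Edge–face incidences: 2E = 4·5 + 5·x = 20 + 5x.
Every vertex has degree 3, so 3V = 2E.
Euler: V − E + F = 2 ⇒ (2E)/3 − E + (5 + x) = 2.
Multiply by 6: 2·(2E) − 3·(2E) + 6·(5 + x) = 12, i.e. 30 + 6x − (20 + 5x) = 12.
Collecting terms: x + 10 = 12, so x = 2.
Then 2E = 20 + 5·2 = 30, so E = 15, V = 2E/3 = 10, F = 5 + 2 = 7.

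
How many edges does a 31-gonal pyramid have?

A pyramid on an n-gon base has one n-gon and n triangles: V = 31 + 1 = 32, E = 2·31 = 62, F = 31 + 1 = 32.

62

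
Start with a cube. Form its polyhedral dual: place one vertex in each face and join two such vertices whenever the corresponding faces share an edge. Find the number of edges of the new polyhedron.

12

The base solid has V = 8, E = 12, F = 6.
The dual swaps V and F and preserves E: V′ = F = 6, E′ = E = 12, F′ = V = 8.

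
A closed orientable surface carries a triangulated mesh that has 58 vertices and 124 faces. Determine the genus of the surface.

3

Every face is a triangle, so 2E = 3·124 = 372, giving E = 186.
χ = V − E + F = 58 − 186 + 124 = -4.
For a closed orientable surface χ = 2 − 2g, so g = (2 − (-4))/2 = 3.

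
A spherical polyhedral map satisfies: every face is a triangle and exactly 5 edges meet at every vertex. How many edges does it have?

30

Each face has 3 edges and each edge borders two faces, so 2E = 3F.
Each vertex has degree 5, so 5V = 2E and hence V = 3F/5.
Euler: V − E + F = 2 ⇒ (3F/5) − (3F/2) + F = 2.
Multiply by 10: (6 − 15 + 10)F = 20, i.e. 1F = 20.
So F = 20, E = 3·20/2 = 30, V = 3·20/5 = 12.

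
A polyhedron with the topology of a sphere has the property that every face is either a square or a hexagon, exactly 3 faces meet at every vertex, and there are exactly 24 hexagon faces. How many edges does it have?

84

Let x be the number of squares; then F = 24 + x.
Edge–face incidences: 2E = 6·24 + 4·x = 144 + 4x.
Every vertex has degree 3, so 3V = 2E.
Euler: V − E + F = 2 ⇒ (2E)/3 − E + (24 + x) = 2.
Multiply by 6: 2·(2E) − 3·(2E) + 6·(24 + x) = 12, i.e. 144 + 6x − (144 + 4x) = 12.
Collecting terms: 2x = 12, so x = 6.
Then 2E = 144 + 4·6 = 168, so E = 84, V = 2E/3 = 56, F = 24 + 6 = 30.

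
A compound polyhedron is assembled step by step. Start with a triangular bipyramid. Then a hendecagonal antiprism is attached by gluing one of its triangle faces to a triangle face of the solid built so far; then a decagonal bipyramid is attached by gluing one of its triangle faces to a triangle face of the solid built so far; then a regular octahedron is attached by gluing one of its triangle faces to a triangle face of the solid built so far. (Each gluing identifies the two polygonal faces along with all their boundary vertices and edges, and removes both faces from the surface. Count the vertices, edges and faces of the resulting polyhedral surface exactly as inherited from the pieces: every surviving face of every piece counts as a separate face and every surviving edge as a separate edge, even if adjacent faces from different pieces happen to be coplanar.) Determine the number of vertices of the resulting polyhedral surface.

A triangular bipyramid: V=5, E=9, F=6.
Attach a hendecagonal antiprism (V=22, E=44, F=24) along a 3-gon: merge 3 vertices and 3 edges, delete both glued faces → V=24, E=50, F=28.
Attach a decagonal bipyramid (V=12, E=30, F=20) along a 3-gon: merge 3 vertices and 3 edges, delete both glued faces → V=33, E=77, F=46.
Attach a regular octahedron (V=6, E=12, F=8) along a 3-gon: merge 3 vertices and 3 edges, delete both glued faces → V=36, E=86, F=52.
Check: V − E + F = 36 − 86 + 52 = 2.

36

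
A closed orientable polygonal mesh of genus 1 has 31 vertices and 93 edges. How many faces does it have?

For a closed orientable surface of genus 1, χ = 2 − 2·1 = 0.
F = 0 − V + E = 0 − 31 + 93 = 62.

62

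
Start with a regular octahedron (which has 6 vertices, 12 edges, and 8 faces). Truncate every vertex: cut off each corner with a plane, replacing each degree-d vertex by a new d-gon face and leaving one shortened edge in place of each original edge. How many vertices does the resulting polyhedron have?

Truncation replaces each original edge-end by a new vertex, so V′ = 2E = 24.
Each original edge survives, and each old vertex of degree d contributes d new edges; summing degrees gives Σd = 2E, so E′ = E + 2E = 3E = 36.
Each original face survives and each original vertex becomes one new face: F′ = F + V = 14.

24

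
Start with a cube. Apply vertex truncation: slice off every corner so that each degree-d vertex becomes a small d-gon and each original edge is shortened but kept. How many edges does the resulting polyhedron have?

36

The base solid has V = 8, E = 12, F = 6.
Truncation replaces each original edge-end by a new vertex, so V′ = 2E = 24.
Each original edge survives, and each old vertex of degree d contributes d new edges; summing degrees gives Σd = 2E, so E′ = E + 2E = 3E = 36.
Each original face survives and each original vertex becomes one new face: F′ = F + V = 14.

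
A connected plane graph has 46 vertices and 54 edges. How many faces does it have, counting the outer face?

10

Euler's formula for a connected plane graph: V − E + F = 2, so F = 2 − 46 + 54 = 10.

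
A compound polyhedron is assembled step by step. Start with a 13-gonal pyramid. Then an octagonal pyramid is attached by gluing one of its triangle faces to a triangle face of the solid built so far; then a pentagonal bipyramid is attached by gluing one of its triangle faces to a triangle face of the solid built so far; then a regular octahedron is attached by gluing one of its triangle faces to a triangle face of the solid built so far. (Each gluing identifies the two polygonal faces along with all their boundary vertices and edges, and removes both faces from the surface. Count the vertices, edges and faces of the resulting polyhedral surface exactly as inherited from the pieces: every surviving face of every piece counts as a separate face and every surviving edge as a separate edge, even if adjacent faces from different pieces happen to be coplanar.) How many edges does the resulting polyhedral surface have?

A 13-gonal pyramid: V=14, E=26, F=14.
Attach an octagonal pyramid (V=9, E=16, F=9) along a 3-gon: merge 3 vertices and 3 edges, delete both glued faces → V=20, E=39, F=21.
Attach a pentagonal bipyramid (V=7, E=15, F=10) along a 3-gon: merge 3 vertices and 3 edges, delete both glued faces → V=24, E=51, F=29.
Attach a regular octahedron (V=6, E=12, F=8) along a 3-gon: merge 3 vertices and 3 edges, delete both glued faces → V=27, E=60, F=35.
Check: V − E + F = 27 − 60 + 35 = 2.

60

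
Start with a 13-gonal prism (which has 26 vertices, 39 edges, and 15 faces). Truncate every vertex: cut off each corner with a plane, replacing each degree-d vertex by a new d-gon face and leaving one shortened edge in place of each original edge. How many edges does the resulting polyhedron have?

117

Truncation replaces each original edge-end by a new vertex, so V′ = 2E = 78.
Each original edge survives, and each old vertex of degree d contributes d new edges; summing degrees gives Σd = 2E, so E′ = E + 2E = 3E = 117.
Each original face survives and each original vertex becomes one new face: F′ = F + V = 41.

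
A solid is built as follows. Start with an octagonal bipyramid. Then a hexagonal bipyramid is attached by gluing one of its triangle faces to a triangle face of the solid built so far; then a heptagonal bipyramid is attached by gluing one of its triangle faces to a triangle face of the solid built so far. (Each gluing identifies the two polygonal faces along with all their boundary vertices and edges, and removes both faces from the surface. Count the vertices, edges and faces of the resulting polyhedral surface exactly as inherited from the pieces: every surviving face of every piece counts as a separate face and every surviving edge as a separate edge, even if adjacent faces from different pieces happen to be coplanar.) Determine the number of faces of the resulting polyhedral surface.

An octagonal bipyramid: V=10, E=24, F=16.
Attach a hexagonal bipyramid (V=8, E=18, F=12) along a 3-gon: merge 3 vertices and 3 edges, delete both glued faces → V=15, E=39, F=26.
Attach a heptagonal bipyramid (V=9, E=21, F=14) along a 3-gon: merge 3 vertices and 3 edges, delete both glued faces → V=21, E=57, F=38.
Check: V − E + F = 21 − 57 + 38 = 2.

38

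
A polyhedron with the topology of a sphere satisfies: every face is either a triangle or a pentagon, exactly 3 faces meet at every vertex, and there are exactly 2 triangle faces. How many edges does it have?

18

Let x be the number of pentagons; then F = 2 + x.
Edge–face incidences: 2E = 3·2 + 5·x = 6 + 5x.
Every vertex has degree 3, so 3V = 2E.
Euler: V − E + F = 2 ⇒ (2E)/3 − E + (2 + x) = 2.
Multiply by 6: 2·(2E) − 3·(2E) + 6·(2 + x) = 12, i.e. 12 + 6x − (6 + 5x) = 12.
Collecting terms: x + 6 = 12, so x = 6.
Then 2E = 6 + 5·6 = 36, so E = 18, V = 2E/3 = 12, F = 2 + 6 = 8.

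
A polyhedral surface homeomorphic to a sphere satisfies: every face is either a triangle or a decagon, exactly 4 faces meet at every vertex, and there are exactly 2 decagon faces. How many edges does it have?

40

Let x be the number of triangles; then F = 2 + x.
Edge–face incidences: 2E = 10·2 + 3·x = 20 + 3x.
Every vertex has degree 4, so 4V = 2E.
Euler: V − E + F = 2 ⇒ (2E)/4 − E + (2 + x) = 2.
Multiply by 8: 2·(2E) − 4·(2E) + 8·(2 + x) = 16, i.e. 16 + 8x − 2·(20 + 3x) = 16.
Collecting terms: 2x − 24 = 16, so 2x = 40, so x = 20.
Then 2E = 20 + 3·20 = 80, so E = 40, V = 2E/4 = 20, F = 2 + 20 = 22.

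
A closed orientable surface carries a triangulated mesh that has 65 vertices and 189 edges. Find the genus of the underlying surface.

0

Every face is a triangle and each edge borders two faces, so 3F = 2·189, giving F = 126.
χ = V − E + F = 65 − 189 + 126 = 2.
For a closed orientable surface χ = 2 − 2g, so g = (2 − (2))/2 = 0.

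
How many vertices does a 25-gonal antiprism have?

50

An antiprism on an n-gon has two n-gon caps and 2n triangles: V = 2·25 = 50, E = 4·25 = 100, F = 2·25 + 2 = 52.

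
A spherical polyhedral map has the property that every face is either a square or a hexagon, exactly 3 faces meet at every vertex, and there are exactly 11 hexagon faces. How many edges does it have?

Let x be the number of squares; then F = 11 + x.
Edge–face incidences: 2E = 6·11 + 4·x = 66 + 4x.
Every vertex has degree 3, so 3V = 2E.
Euler: V − E + F = 2 ⇒ (2E)/3 − E + (11 + x) = 2.
Multiply by 6: 2·(2E) − 3·(2E) + 6·(11 + x) = 12, i.e. 66 + 6x − (66 + 4x) = 12.
Collecting terms: 2x = 12, so x = 6.
Then 2E = 66 + 4·6 = 90, so E = 45, V = 2E/3 = 30, F = 11 + 6 = 17.

45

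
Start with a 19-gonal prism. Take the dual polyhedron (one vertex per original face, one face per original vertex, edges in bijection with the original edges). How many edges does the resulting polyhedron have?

The base solid has V = 38, E = 57, F = 21.
The dual swaps V and F and preserves E: V′ = F = 21, E′ = E = 57, F′ = V = 38.

57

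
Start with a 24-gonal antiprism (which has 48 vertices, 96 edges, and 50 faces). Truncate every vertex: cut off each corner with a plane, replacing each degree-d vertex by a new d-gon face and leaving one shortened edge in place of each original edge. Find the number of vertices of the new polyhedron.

Truncation replaces each original edge-end by a new vertex, so V′ = 2E = 192.
Each original edge survives, and each old vertex of degree d contributes d new edges; summing degrees gives Σd = 2E, so E′ = E + 2E = 3E = 288.
Each original face survives and each original vertex becomes one new face: F′ = F + V = 98.

192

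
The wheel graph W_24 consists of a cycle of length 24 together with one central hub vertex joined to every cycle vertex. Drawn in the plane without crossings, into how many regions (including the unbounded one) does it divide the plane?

25

W_24 has V = 24 + 1 = 25 vertices and E = 2·24 = 48 edges.
By Euler's formula F = 2 − V + E = 2 − 25 + 48 = 25.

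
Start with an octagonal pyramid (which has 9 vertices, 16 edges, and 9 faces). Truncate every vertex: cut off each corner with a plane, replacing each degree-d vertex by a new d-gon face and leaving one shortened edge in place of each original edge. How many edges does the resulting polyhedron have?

Truncation replaces each original edge-end by a new vertex, so V′ = 2E = 32.
Each original edge survives, and each old vertex of degree d contributes d new edges; summing degrees gives Σd = 2E, so E′ = E + 2E = 3E = 48.
Each original face survives and each original vertex becomes one new face: F′ = F + V = 18.

48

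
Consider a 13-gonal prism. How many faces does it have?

15

A prism on an n-gon has two n-gon bases and n rectangular sides: V = 2·13 = 26, E = 3·13 = 39, F = 13 + 2 = 15.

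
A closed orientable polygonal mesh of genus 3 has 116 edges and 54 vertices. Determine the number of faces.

For a closed orientable surface of genus 3, χ = 2 − 2·3 = -4.
F = -4 − V + E = -4 − 54 + 116 = 58.

58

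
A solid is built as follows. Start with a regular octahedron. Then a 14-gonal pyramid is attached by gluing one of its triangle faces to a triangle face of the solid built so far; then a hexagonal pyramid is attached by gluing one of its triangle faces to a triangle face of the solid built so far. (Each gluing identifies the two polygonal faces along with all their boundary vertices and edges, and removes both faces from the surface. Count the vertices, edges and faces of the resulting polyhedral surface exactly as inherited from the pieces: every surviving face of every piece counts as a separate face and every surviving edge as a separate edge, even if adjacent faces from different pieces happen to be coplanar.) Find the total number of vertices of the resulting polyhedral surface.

22

A regular octahedron: V=6, E=12, F=8.
Attach a 14-gonal pyramid (V=15, E=28, F=15) along a 3-gon: merge 3 vertices and 3 edges, delete both glued faces → V=18, E=37, F=21.
Attach a hexagonal pyramid (V=7, E=12, F=7) along a 3-gon: merge 3 vertices and 3 edges, delete both glued faces → V=22, E=46, F=26.
Check: V − E + F = 22 − 46 + 26 = 2.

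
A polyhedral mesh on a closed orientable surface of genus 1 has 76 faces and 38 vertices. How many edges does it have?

114

For a closed orientable surface of genus 1, χ = 2 − 2·1 = 0.
E = V + F − (0) = 38 + 76 − (0) = 114.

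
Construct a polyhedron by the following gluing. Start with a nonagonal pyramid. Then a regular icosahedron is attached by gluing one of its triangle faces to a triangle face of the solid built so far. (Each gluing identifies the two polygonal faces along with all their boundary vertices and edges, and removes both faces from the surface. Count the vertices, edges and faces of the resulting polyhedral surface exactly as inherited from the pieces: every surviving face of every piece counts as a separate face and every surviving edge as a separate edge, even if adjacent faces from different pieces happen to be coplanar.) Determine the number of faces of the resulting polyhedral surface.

28

A nonagonal pyramid: V=10, E=18, F=10.
Attach a regular icosahedron (V=12, E=30, F=20) along a 3-gon: merge 3 vertices and 3 edges, delete both glued faces → V=19, E=45, F=28.
Check: V − E + F = 19 − 45 + 28 = 2.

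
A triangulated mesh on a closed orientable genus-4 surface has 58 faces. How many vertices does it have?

χ = 2 − 2·4 = -6, and every face is a triangle so 3F = 2E.
E = 3·58/2 = 87. Then V = -6 + E − F = -6 + 87 − 58 = 23.

23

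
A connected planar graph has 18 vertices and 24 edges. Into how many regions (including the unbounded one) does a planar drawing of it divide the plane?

Euler's formula for a connected plane graph: V − E + F = 2, so F = 2 − 18 + 24 = 8.

8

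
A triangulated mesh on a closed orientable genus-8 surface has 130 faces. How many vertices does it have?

χ = 2 − 2·8 = -14, and every face is a triangle so 3F = 2E.
E = 3·130/2 = 195. Then V = -14 + E − F = -14 + 195 − 130 = 51.

51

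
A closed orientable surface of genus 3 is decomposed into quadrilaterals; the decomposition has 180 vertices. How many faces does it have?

184

χ = 2 − 2·3 = -4, and every face is a square so 4F = 2E.
V − E + F = -4 with E = 4F/2 gives 180 − (4/2 − 1)·F = -4, so F = 184 and E = 368.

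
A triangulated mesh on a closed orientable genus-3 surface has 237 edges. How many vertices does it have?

χ = 2 − 2·3 = -4, and every face is a triangle so 3F = 2E.
F = 2E/3 = 158. Then V = -4 + E − F = -4 + 237 − 158 = 75.

75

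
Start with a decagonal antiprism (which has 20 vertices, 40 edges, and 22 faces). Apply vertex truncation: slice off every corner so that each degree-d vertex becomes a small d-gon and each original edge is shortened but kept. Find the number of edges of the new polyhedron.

120

Truncation replaces each original edge-end by a new vertex, so V′ = 2E = 80.
Each original edge survives, and each old vertex of degree d contributes d new edges; summing degrees gives Σd = 2E, so E′ = E + 2E = 3E = 120.
Each original face survives and each original vertex becomes one new face: F′ = F + V = 42.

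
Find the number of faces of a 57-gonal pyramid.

A pyramid on an n-gon base has one n-gon and n triangles: V = 57 + 1 = 58, E = 2·57 = 114, F = 57 + 1 = 58.

58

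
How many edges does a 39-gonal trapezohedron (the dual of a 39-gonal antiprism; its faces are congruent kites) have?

156

The n-trapezohedron (dual of the n-antiprism) has V = 2·39 + 2 = 80, E = 4·39 = 156, F = 2·39 = 78.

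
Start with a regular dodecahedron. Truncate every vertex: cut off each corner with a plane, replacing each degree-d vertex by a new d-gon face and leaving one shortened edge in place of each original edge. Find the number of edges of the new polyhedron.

90

The base solid has V = 20, E = 30, F = 12.
Truncation replaces each original edge-end by a new vertex, so V′ = 2E = 60.
Each original edge survives, and each old vertex of degree d contributes d new edges; summing degrees gives Σd = 2E, so E′ = E + 2E = 3E = 90.
Each original face survives and each original vertex becomes one new face: F′ = F + V = 32.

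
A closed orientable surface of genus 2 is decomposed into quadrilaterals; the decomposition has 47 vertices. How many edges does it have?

98

χ = 2 − 2·2 = -2, and every face is a square so 4F = 2E.
V − E + F = -2 with E = 4F/2 gives 47 − (4/2 − 1)·F = -2, so F = 49 and E = 98.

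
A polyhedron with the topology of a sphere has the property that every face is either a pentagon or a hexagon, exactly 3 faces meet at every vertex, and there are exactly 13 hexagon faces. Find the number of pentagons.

Let x be the number of pentagons; then F = 13 + x.
Edge–face incidences: 2E = 6·13 + 5·x = 78 + 5x.
Every vertex has degree 3, so 3V = 2E.
Euler: V − E + F = 2 ⇒ (2E)/3 − E + (13 + x) = 2.
Multiply by 6: 2·(2E) − 3·(2E) + 6·(13 + x) = 12, i.e. 78 + 6x − (78 + 5x) = 12.
Collecting terms: x = 12.
Then 2E = 78 + 5·12 = 138, so E = 69, V = 2E/3 = 46, F = 13 + 12 = 25.

12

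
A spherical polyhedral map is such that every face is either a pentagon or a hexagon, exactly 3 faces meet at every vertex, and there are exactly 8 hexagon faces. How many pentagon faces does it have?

Let x be the number of pentagons; then F = 8 + x.
Edge–face incidences: 2E = 6·8 + 5·x = 48 + 5x.
Every vertex has degree 3, so 3V = 2E.
Euler: V − E + F = 2 ⇒ (2E)/3 − E + (8 + x) = 2.
Multiply by 6: 2·(2E) − 3·(2E) + 6·(8 + x) = 12, i.e. 48 + 6x − (48 + 5x) = 12.
Collecting terms: x = 12.
Then 2E = 48 + 5·12 = 108, so E = 54, V = 2E/3 = 36, F = 8 + 12 = 20.

12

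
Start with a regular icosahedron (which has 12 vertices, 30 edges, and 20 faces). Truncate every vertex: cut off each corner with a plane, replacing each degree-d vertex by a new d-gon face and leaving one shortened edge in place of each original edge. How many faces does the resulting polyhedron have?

32

Truncation replaces each original edge-end by a new vertex, so V′ = 2E = 60.
Each original edge survives, and each old vertex of degree d contributes d new edges; summing degrees gives Σd = 2E, so E′ = E + 2E = 3E = 90.
Each original face survives and each original vertex becomes one new face: F′ = F + V = 32.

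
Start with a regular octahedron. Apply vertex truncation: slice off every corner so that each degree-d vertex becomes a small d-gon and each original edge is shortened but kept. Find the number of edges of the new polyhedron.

The base solid has V = 6, E = 12, F = 8.
Truncation replaces each original edge-end by a new vertex, so V′ = 2E = 24.
Each original edge survives, and each old vertex of degree d contributes d new edges; summing degrees gives Σd = 2E, so E′ = E + 2E = 3E = 36.
Each original face survives and each original vertex becomes one new face: F′ = F + V = 14.

36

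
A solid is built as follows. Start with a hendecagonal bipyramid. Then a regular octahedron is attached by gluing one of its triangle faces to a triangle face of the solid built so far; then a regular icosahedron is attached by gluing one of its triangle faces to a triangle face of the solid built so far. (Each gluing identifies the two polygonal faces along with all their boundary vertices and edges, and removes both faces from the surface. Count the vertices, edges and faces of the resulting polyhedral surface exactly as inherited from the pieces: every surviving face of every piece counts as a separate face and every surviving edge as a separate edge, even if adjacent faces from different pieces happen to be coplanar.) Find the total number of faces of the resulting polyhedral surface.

46

A hendecagonal bipyramid: V=13, E=33, F=22.
Attach a regular octahedron (V=6, E=12, F=8) along a 3-gon: merge 3 vertices and 3 edges, delete both glued faces → V=16, E=42, F=28.
Attach a regular icosahedron (V=12, E=30, F=20) along a 3-gon: merge 3 vertices and 3 edges, delete both glued faces → V=25, E=69, F=46.
Check: V − E + F = 25 − 69 + 46 = 2.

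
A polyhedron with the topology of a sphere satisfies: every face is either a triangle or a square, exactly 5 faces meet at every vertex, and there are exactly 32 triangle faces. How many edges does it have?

60

Let x be the number of squares; then F = 32 + x.
Edge–face incidences: 2E = 3·32 + 4·x = 96 + 4x.
Every vertex has degree 5, so 5V = 2E.
Euler: V − E + F = 2 ⇒ (2E)/5 − E + (32 + x) = 2.
Multiply by 10: 2·(2E) − 5·(2E) + 10·(32 + x) = 20, i.e. 320 + 10x − 3·(96 + 4x) = 20.
Collecting terms: −2x + 32 = 20, so −2x = −12, so x = 6.
Then 2E = 96 + 4·6 = 120, so E = 60, V = 2E/5 = 24, F = 32 + 6 = 38.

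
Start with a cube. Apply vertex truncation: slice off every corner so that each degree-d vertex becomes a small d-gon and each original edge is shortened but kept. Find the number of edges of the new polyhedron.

The base solid has V = 8, E = 12, F = 6.
Truncation replaces each original edge-end by a new vertex, so V′ = 2E = 24.
Each original edge survives, and each old vertex of degree d contributes d new edges; summing degrees gives Σd = 2E, so E′ = E + 2E = 3E = 36.
Each original face survives and each original vertex becomes one new face: F′ = F + V = 14.

36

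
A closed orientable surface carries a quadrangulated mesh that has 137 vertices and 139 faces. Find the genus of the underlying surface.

Every face is a square, so 2E = 4·139 = 556, giving E = 278.
χ = V − E + F = 137 − 278 + 139 = -2.
For a closed orientable surface χ = 2 − 2g, so g = (2 − (-2))/2 = 2.

2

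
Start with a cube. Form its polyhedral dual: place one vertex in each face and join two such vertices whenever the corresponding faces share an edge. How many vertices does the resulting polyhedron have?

The base solid has V = 8, E = 12, F = 6.
The dual swaps V and F and preserves E: V′ = F = 6, E′ = E = 12, F′ = V = 8.

6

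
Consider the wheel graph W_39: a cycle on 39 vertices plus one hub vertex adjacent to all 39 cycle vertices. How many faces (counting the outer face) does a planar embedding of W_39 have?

W_39 has V = 39 + 1 = 40 vertices and E = 2·39 = 78 edges.
By Euler's formula F = 2 − V + E = 2 − 40 + 78 = 40.

40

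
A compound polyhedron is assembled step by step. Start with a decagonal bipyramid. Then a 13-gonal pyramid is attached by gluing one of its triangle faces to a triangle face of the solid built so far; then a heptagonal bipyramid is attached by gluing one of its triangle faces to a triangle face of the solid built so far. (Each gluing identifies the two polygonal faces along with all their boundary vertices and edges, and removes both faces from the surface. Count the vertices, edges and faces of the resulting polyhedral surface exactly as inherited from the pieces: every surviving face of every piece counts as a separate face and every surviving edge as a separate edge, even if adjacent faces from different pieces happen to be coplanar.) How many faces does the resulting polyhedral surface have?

A decagonal bipyramid: V=12, E=30, F=20.
Attach a 13-gonal pyramid (V=14, E=26, F=14) along a 3-gon: merge 3 vertices and 3 edges, delete both glued faces → V=23, E=53, F=32.
Attach a heptagonal bipyramid (V=9, E=21, F=14) along a 3-gon: merge 3 vertices and 3 edges, delete both glued faces → V=29, E=71, F=44.
Check: V − E + F = 29 − 71 + 44 = 2.

44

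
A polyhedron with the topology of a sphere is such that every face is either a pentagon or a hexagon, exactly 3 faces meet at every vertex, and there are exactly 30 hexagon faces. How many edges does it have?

120

Let x be the number of pentagons; then F = 30 + x.
Edge–face incidences: 2E = 6·30 + 5·x = 180 + 5x.
Every vertex has degree 3, so 3V = 2E.
Euler: V − E + F = 2 ⇒ (2E)/3 − E + (30 + x) = 2.
Multiply by 6: 2·(2E) − 3·(2E) + 6·(30 + x) = 12, i.e. 180 + 6x − (180 + 5x) = 12.
Collecting terms: x = 12.
Then 2E = 180 + 5·12 = 240, so E = 120, V = 2E/3 = 80, F = 30 + 12 = 42.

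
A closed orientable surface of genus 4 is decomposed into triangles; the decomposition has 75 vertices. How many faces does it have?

162

χ = 2 − 2·4 = -6, and every face is a triangle so 3F = 2E.
V − E + F = -6 with E = 3F/2 gives 75 − (3/2 − 1)·F = -6, so F = 162 and E = 243.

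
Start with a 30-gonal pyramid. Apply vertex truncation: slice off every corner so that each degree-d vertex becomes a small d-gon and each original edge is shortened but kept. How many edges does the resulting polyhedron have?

The base solid has V = 31, E = 60, F = 31.
Truncation replaces each original edge-end by a new vertex, so V′ = 2E = 120.
Each original edge survives, and each old vertex of degree d contributes d new edges; summing degrees gives Σd = 2E, so E′ = E + 2E = 3E = 180.
Each original face survives and each original vertex becomes one new face: F′ = F + V = 62.

180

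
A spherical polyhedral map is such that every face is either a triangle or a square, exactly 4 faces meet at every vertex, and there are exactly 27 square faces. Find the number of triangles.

Let x be the number of triangles; then F = 27 + x.
Edge–face incidences: 2E = 4·27 + 3·x = 108 + 3x.
Every vertex has degree 4, so 4V = 2E.
Euler: V − E + F = 2 ⇒ (2E)/4 − E + (27 + x) = 2.
Multiply by 8: 2·(2E) − 4·(2E) + 8·(27 + x) = 16, i.e. 216 + 8x − 2·(108 + 3x) = 16.
Collecting terms: 2x = 16, so x = 8.
Then 2E = 108 + 3·8 = 132, so E = 66, V = 2E/4 = 33, F = 27 + 8 = 35.

8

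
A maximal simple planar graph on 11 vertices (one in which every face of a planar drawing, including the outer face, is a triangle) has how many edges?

In a plane triangulation 3F = 2E and V − E + F = 2, so E = 3V − 6 = 3·11 − 6 = 27.

27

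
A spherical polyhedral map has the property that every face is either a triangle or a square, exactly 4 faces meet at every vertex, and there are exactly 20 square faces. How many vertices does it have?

26

Let x be the number of triangles; then F = 20 + x.
Edge–face incidences: 2E = 4·20 + 3·x = 80 + 3x.
Every vertex has degree 4, so 4V = 2E.
Euler: V − E + F = 2 ⇒ (2E)/4 − E + (20 + x) = 2.
Multiply by 8: 2·(2E) − 4·(2E) + 8·(20 + x) = 16, i.e. 160 + 8x − 2·(80 + 3x) = 16.
Collecting terms: 2x = 16, so x = 8.
Then 2E = 80 + 3·8 = 104, so E = 52, V = 2E/4 = 26, F = 20 + 8 = 28.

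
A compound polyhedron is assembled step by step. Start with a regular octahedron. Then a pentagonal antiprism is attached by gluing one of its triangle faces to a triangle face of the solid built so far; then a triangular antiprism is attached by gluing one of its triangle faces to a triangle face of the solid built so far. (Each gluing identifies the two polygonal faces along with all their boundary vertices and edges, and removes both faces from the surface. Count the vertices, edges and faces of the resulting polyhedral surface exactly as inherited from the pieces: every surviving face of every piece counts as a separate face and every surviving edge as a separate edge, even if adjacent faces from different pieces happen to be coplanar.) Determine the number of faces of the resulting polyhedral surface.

24

A regular octahedron: V=6, E=12, F=8.
Attach a pentagonal antiprism (V=10, E=20, F=12) along a 3-gon: merge 3 vertices and 3 edges, delete both glued faces → V=13, E=29, F=18.
Attach a triangular antiprism (V=6, E=12, F=8) along a 3-gon: merge 3 vertices and 3 edges, delete both glued faces → V=16, E=38, F=24.
Check: V − E + F = 16 − 38 + 24 = 2.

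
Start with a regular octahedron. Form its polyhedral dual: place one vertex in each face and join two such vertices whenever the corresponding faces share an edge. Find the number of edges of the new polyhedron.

12

The base solid has V = 6, E = 12, F = 8.
The dual swaps V and F and preserves E: V′ = F = 8, E′ = E = 12, F′ = V = 6.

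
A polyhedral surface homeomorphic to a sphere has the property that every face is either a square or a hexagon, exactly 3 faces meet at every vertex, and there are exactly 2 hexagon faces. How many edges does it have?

Let x be the number of squares; then F = 2 + x.
Edge–face incidences: 2E = 6·2 + 4·x = 12 + 4x.
Every vertex has degree 3, so 3V = 2E.
Euler: V − E + F = 2 ⇒ (2E)/3 − E + (2 + x) = 2.
Multiply by 6: 2·(2E) − 3·(2E) + 6·(2 + x) = 12, i.e. 12 + 6x − (12 + 4x) = 12.
Collecting terms: 2x = 12, so x = 6.
Then 2E = 12 + 4·6 = 36, so E = 18, V = 2E/3 = 12, F = 2 + 6 = 8.

18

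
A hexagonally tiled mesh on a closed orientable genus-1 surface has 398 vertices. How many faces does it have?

199

χ = 2 − 2·1 = 0, and every face is a hexagon so 6F = 2E.
V − E + F = 0 with E = 6F/2 gives 398 − (6/2 − 1)·F = 0, so F = 199 and E = 597.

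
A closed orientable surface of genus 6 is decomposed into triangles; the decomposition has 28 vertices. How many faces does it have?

χ = 2 − 2·6 = -10, and every face is a triangle so 3F = 2E.
V − E + F = -10 with E = 3F/2 gives 28 − (3/2 − 1)·F = -10, so F = 76 and E = 114.

76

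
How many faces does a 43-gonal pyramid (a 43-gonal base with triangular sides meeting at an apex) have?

44

A pyramid on an n-gon base has one n-gon and n triangles: V = 43 + 1 = 44, E = 2·43 = 86, F = 43 + 1 = 44.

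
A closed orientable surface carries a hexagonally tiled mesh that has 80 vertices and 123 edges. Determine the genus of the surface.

Every face is a hexagon and each edge borders two faces, so 6F = 2·123, giving F = 41.
χ = V − E + F = 80 − 123 + 41 = -2.
For a closed orientable surface χ = 2 − 2g, so g = (2 − (-2))/2 = 2.

2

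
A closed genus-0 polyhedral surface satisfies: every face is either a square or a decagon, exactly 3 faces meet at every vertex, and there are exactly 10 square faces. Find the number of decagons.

Let x be the number of decagons; then F = 10 + x.
Edge–face incidences: 2E = 4·10 + 10·x = 40 + 10x.
Every vertex has degree 3, so 3V = 2E.
Euler: V − E + F = 2 ⇒ (2E)/3 − E + (10 + x) = 2.
Multiply by 6: 2·(2E) − 3·(2E) + 6·(10 + x) = 12, i.e. 60 + 6x − (40 + 10x) = 12.
Collecting terms: −4x + 20 = 12, so −4x = −8, so x = 2.
Then 2E = 40 + 10·2 = 60, so E = 30, V = 2E/3 = 20, F = 10 + 2 = 12.

2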